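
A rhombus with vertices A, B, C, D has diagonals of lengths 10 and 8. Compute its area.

The diagonals of a rhombus divide it into four right triangles.
Each triangle has legs 10/ 2 = 5 and 8/2 = 4, so each has area (1/2)*5*4 = 10.
Four such triangles give total area = (d1 * d2) / 2 = 40.

40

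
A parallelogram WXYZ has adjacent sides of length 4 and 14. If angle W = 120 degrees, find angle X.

In a parallelogram, consecutive angles are supplementary (sum to 180°).
angle X = 180 - angle W
angle X = 180 - 120
angle X = 60 degrees

60 degrees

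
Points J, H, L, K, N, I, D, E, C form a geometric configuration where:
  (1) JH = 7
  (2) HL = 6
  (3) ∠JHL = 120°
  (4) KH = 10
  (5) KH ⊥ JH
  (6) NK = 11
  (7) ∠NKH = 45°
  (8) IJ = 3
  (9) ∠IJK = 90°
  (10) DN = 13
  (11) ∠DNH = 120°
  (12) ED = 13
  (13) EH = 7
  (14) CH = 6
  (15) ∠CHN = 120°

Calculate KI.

Step 1: By the law of cosines on triangle JHK: JK² = 7² + 10² − 2·7·10·cos(90°) = 149, so JK = √149.
Step 2: By the law of cosines on triangle KJI: KI² = √149² + 3² − 2·√149·3·cos(90°) = 158, so KI = √158.

Therefore, the length of KI = √158.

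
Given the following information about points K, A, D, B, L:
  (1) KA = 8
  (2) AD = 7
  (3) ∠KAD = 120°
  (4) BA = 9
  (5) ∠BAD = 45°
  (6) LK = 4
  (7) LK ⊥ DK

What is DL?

Step 1: By the law of cosines on triangle DAK: DK² = 7² + 8² − 2·7·8·cos(120°) = 169, so DK = 13.
Step 2: By the law of cosines on triangle DKL: DL² = 13² + 4² − 2·13·4·cos(90°) = 185, so DL = √185.

Therefore, the length of DL = √185.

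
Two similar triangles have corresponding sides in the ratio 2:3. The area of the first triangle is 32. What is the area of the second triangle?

For similar figures, the area ratio equals the square of the side ratio.
Side ratio (the first triangle to the second triangle) = 2:3, so area ratio = 2^2:3^2 = 4:9.
If the area of the first triangle is 32, then the area of the second triangle = 32 * (9/4) = 72.

72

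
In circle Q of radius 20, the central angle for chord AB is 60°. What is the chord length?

Chord length = 2r sin(θ/2)
= 2 × 20 × sin(60°/2)
= 2 × 20 × sin(30°)
= 20

20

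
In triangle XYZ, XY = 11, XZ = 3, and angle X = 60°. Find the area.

When two sides and the included angle are known, the area formula is (1/2)ab sin(C).
The height from one side to the opposite vertex is 3 sin(60°) = 3*sqrt(3)/2.
Area = (1/2) * 11 * 3*sqrt(3)/2 = 33*sqrt(3)/4.

33*sqrt(3)/4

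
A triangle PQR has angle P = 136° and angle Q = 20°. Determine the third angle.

The interior angles sum to 180°: angle R = 180 - 136 - 20 = 24°.
The triangle is obtuse (angles 136°, 20°, 24°).

24 degrees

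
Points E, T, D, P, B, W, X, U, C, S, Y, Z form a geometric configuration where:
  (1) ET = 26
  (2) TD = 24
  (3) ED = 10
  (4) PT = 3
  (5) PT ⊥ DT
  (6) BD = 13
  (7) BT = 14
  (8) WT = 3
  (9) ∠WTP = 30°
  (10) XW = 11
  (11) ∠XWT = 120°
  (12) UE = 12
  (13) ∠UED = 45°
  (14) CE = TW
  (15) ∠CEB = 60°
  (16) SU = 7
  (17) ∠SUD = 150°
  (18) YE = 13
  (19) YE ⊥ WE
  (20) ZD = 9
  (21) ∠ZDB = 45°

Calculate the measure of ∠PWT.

Step 1: By the law of cosines on triangle WTP: WP² = 3² + 3² − 2·3·3·cos(30°) = 2.41, so WP ≈ 1.55.
Step 2: By the inverse law of cosines on triangle PWT: cos(∠PWT) = (1.55² + 3² − 3²) / (2·1.55·3) = 2.41/9.32 = 0.2588, so ∠PWT = 75°.

Therefore, the measure of angle ∠PWT = 75°.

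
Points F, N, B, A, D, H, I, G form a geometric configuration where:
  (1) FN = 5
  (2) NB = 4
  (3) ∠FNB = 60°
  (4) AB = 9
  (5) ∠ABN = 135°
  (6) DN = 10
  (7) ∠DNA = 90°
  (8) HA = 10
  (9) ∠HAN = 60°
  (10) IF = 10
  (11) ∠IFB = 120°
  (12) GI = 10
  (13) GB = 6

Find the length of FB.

Step 1: By the law of cosines on triangle FNB: FB² = 5² + 4² − 2·5·4·cos(60°) = 21, so FB = √21.

Therefore, the length of FB = √21.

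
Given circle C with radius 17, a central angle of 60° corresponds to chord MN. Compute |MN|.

Drop a perpendicular from the center to the chord, bisecting both the chord and the central angle.
Each half-chord = r sin(θ/2) = 17 sin(30°).
The full chord = 2 × 17 × sin(30°) = 17.

17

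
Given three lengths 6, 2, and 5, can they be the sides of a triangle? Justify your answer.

Check all three triangle inequalities:
6 + 2 = 8 > 5 ✓
6 + 5 = 11 > 2 ✓
2 + 5 = 7 > 6 ✓
All conditions hold, so these sides form a valid triangle.

Yes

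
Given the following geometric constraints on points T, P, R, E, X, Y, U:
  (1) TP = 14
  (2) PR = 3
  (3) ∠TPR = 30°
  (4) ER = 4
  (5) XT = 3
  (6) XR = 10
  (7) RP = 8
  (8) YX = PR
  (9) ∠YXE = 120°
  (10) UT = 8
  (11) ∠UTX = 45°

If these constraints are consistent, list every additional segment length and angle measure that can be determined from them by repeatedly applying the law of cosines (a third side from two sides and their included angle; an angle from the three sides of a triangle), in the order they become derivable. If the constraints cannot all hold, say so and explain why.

These constraints are not satisfiable: (2) PR = 3 and (7) RP = 8 assign two different lengths to the same segment. No planar figure meets all of them, so nothing further can be derived.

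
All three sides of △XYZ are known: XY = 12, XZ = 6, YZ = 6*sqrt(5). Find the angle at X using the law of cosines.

When all three sides of a triangle are known, the law of cosines can be rearranged to find any angle.
cos(C) = (a² + b² - c²) / (2ab) gives cos(X) = 0.
Taking the inverse cosine: X = 90°.

90°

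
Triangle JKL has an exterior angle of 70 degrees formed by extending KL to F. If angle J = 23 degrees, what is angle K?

By the exterior angle theorem: exterior angle = sum of remote interior angles.
70 = 23 + angle K
angle K = 70 - 23 = 47 degrees

47 degrees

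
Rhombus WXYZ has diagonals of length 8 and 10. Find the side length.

The diagonals of a rhombus bisect each other at right angles.
Half-diagonals: 8/2 = 4 and 10/2 = 5
side = sqrt(4^2 + 5^2)
side = sqrt(16 + 25)
side = sqrt(41)

sqrt(41)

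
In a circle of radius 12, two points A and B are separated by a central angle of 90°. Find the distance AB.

Drop a perpendicular from the center to the chord, bisecting both the chord and the central angle.
Each half-chord = r sin(θ/2) = 12 sin(45°).
The full chord = 2 × 12 × sin(45°) = 12*sqrt(2).

12*sqrt(2)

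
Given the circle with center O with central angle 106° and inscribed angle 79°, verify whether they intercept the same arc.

By the inscribed angle theorem, the inscribed angle for a central angle of 106° should be 106° / 2 = 53°.
The given inscribed angle is 79°, which does not equal 53°.
Therefore, no, they do not correspond to the same arc.

No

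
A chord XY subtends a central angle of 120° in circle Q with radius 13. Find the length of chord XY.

Drop a perpendicular from the center to the chord, bisecting both the chord and the central angle.
Each half-chord = r sin(θ/2) = 13 sin(60°).
The full chord = 2 × 13 × sin(60°) = 13*sqrt(3).

13*sqrt(3)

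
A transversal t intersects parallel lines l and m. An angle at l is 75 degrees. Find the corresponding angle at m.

Corresponding angles are equal: 75 degrees.

75 degrees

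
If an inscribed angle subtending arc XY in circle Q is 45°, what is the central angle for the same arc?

Central angle = 2 × 45° = 90° (inscribed angle theorem).

90°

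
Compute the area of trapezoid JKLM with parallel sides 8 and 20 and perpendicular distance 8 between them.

Area = (8 + 20) * 8 / 2 = 224 / 2 = 112

112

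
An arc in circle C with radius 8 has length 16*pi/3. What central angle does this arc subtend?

Arc length L = 2πr × θ/360, so θ = 360L / (2πr).
θ = 360 × 16*pi/3 / (2π × 8)
θ = 120°
θ = 120°

120°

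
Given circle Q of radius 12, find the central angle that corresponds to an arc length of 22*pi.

The full circumference is 2πr = 24*pi.
The arc is 22*pi / 24*pi = 11/12 of the full circle.
So the central angle = 11/12 × 360° = 330°.

330°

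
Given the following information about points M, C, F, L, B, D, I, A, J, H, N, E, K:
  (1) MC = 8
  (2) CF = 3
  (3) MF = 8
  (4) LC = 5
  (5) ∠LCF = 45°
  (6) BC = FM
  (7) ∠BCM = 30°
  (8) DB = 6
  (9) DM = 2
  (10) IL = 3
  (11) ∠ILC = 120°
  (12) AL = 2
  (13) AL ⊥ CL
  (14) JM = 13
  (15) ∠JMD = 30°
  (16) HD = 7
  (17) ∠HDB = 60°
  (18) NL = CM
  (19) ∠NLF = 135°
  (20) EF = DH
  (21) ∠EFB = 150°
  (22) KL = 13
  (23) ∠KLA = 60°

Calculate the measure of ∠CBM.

From the given relations: BC = FM = 8.
Step 1: By the law of cosines on triangle BCM: BM² = 8² + 8² − 2·8·8·cos(30°) = 17.15, so BM ≈ 4.14.
Step 2: By the inverse law of cosines on triangle CBM: cos(∠CBM) = (8² + 4.14² − 8²) / (2·8·4.14) = 17.15/66.26 = 0.2588, so ∠CBM = 75°.

Therefore, the measure of angle ∠CBM = 75°.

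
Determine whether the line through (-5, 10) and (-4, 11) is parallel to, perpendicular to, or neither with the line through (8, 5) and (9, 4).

Slope of line 1: m1 = (11 - 10)/(-4 - -5) = 1/1 = 1
Slope of line 2: m2 = (4 - 5)/(9 - 8) = -1/1 = -1
m1 * m2 = (1) * (-1) = -1 = -1, so the lines are perpendicular.

Perpendicular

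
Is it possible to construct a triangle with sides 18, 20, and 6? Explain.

For three segments to close into a triangle, no single side can be as long as the other two combined.
The longest side is 20, and 6 + 18 = 24 > 20.
A triangle can be formed.

Yes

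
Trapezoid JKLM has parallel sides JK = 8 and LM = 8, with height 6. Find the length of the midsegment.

The midsegment of a trapezoid = (base1 + base2) / 2
midsegment = (8 + 8) / 2
midsegment = 16 / 2
midsegment = 8

8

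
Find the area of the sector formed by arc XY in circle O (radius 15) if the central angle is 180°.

The full circle has area πr² = π(15)² = 225*pi.
The sector covers 180° out of 360°, a fraction of 1/2.
Sector area = 225*pi × 1/2 = 225*pi/2.

225*pi/2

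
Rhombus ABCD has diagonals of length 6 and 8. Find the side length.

Half-diagonals are 3 and 4. side = sqrt(3^2 + 4^2) = sqrt(25) = 5

5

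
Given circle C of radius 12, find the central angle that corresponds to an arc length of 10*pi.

The full circumference is 2πr = 24*pi.
The arc is 10*pi / 24*pi = 5/12 of the full circle.
So the central angle = 5/12 × 360° = 150°.

150°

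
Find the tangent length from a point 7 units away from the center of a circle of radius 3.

Let T be the point of tangency. Then CT ⊥ AT (radius ⊥ tangent).
In right triangle CTA: CA² = CT² + AT²
7² = 3² + AT²
AT² = 40, AT = 2*sqrt(10)

2*sqrt(10)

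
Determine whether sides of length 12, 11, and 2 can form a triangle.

Sort the sides: 2, 11, 12.
It suffices to check that the sum of the two smallest exceeds the largest:
2 + 11 = 13 > 12. ✓
Yes, a valid triangle can be formed.

Yes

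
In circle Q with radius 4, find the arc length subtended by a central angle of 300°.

Arc length = 2π(4)(5/6) = 20*pi/3

20*pi/3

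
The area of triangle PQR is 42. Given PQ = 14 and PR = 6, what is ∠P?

Area = (1/2) * a * b * sin(C)
sin(C) = 2 * Area / (a * b)
sin(C) = 2 * 42 / (14 * 6)
sin(C) = 1
C = arcsin(1) = 90°

90°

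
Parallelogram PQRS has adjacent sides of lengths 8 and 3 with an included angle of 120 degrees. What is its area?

Area = 8 * 3 * sin(120°) = 24 * sqrt(3)/2 = 12*sqrt(3)

12*sqrt(3)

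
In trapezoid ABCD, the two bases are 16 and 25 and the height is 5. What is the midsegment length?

The midsegment (median) of a trapezoid connects the midpoints of the non-parallel sides.
Its length is the average of the two bases: (16 + 25) / 2 = 41/2.

41/2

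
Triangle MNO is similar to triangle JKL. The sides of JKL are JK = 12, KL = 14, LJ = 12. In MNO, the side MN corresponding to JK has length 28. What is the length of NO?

k = 28/12 = 7/3. NO = 7/3 * 14 = 98/3.

98/3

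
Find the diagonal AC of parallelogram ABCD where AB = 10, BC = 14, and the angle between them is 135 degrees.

Using the law of cosines:
d^2 = 10^2 + 14^2 - 2(10)(14)cos(135 degrees)
d^2 = 100 + 196 - 280*-sqrt(2)/2
d^2 = 140*sqrt(2) + 296
d = 2*sqrt(35*sqrt(2) + 74)

2*sqrt(35*sqrt(2) + 74)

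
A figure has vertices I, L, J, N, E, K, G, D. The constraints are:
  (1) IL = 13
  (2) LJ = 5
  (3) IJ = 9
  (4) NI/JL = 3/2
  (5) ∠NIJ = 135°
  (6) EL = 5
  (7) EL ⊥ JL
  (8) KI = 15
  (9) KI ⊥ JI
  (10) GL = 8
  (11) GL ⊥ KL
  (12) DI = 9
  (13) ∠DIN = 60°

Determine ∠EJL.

Step 1: By the law of cosines on triangle JLE: JE² = 5² + 5² − 2·5·5·cos(90°) = 50, so JE = 5·√2.
Step 2: By the inverse law of cosines on triangle EJL: cos(∠EJL) = ((5·√2)² + 5² − 5²) / (2·5·√2·5) = 50/70.71 = 0.7071, so ∠EJL = 45°.

Therefore, the measure of angle ∠EJL = 45°.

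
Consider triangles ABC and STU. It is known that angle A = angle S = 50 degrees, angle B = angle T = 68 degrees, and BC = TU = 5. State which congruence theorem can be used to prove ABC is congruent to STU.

The given information provides:
angle A = angle S = 50 degrees, angle B = angle T = 68 degrees, and BC = TU = 5
This matches the AAS congruence theorem.
Two pairs of corresponding angles and a non-included side are equal (Angle-Angle-Side).

AAS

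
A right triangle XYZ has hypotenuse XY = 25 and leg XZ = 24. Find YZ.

Rearranging the Pythagorean theorem to solve for the unknown leg:
leg^2 = hypotenuse^2 - known_leg^2 = 625 - 576 = 49
leg = sqrt(49) = 7.

7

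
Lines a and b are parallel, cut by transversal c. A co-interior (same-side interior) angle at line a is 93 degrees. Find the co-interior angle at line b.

Co-interior angles sum to 180: 180 - 93 = 87 degrees.

87 degrees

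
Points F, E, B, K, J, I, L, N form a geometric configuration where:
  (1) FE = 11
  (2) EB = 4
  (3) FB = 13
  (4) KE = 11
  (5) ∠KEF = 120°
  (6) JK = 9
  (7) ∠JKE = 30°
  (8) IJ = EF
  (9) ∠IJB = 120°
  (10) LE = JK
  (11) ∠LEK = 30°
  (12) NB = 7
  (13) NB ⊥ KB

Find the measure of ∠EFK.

Step 1: By the law of cosines on triangle FEK: FK² = 11² + 11² − 2·11·11·cos(120°) = 363, so FK = 11·√3.
Step 2: By the inverse law of cosines on triangle EFK: cos(∠EFK) = (11² + (11·√3)² − 11²) / (2·11·11·√3) = 363/419.16 = 0.866, so ∠EFK = 30°.

Therefore, the measure of angle ∠EFK = 30°.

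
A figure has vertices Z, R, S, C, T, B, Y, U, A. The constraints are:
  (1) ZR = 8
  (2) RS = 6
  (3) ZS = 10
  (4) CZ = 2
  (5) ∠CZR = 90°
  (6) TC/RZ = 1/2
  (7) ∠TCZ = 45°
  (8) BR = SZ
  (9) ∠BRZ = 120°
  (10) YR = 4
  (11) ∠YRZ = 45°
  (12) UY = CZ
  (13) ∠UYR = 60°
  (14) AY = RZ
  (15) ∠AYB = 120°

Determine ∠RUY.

From the given relations: UY = CZ = 2.
Step 1: By the law of cosines on triangle UYR: UR² = 2² + 4² − 2·2·4·cos(60°) = 12, so UR = 2·√3.
Step 2: By the inverse law of cosines on triangle RUY: cos(∠RUY) = ((2·√3)² + 2² − 4²) / (2·2·√3·2) = 0/13.86 = 0, so ∠RUY = 90°.

Therefore, the measure of angle ∠RUY = 90°.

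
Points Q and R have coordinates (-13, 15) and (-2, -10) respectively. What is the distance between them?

The horizontal distance is |-2 - -13| = 11 and the vertical distance is |-10 - 15| = 25.
By the Pythagorean theorem, d = sqrt(11^2 + 25^2) = sqrt(746).

sqrt(746)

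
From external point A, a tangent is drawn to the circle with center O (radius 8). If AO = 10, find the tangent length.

The tangent, radius, and line from the external point to the center form a right triangle.
The right angle is where the tangent meets the radius.
By the Pythagorean theorem: tangent² + 8² = 10²
tangent² = 100 - 64 = 36
tangent = 6

6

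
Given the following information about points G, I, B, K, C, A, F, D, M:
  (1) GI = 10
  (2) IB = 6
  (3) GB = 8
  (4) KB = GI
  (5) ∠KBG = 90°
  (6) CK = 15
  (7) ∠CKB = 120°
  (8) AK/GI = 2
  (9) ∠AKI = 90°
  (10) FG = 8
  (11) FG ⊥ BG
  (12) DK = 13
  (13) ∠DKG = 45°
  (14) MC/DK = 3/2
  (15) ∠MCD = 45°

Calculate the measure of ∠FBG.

Step 1: By the law of cosines on triangle BGF: BF² = 8² + 8² − 2·8·8·cos(90°) = 128, so BF = 8·√2.
Step 2: By the inverse law of cosines on triangle FBG: cos(∠FBG) = ((8·√2)² + 8² − 8²) / (2·8·√2·8) = 128/181.02 = 0.7071, so ∠FBG = 45°.

Therefore, the measure of angle ∠FBG = 45°.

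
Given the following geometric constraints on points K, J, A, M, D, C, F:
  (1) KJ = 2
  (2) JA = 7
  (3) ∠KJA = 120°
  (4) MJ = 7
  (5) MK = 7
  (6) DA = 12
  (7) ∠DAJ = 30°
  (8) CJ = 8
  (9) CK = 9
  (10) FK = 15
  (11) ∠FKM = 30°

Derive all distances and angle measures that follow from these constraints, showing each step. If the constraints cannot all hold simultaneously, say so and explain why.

The constraints are consistent.

Step 1: From KJ = 2, JA = 7, and ∠KJA = 120°, by the law of cosines:
  KA² = KJ² + JA² - 2·KJ·JA·cos(120°) = 4 + 49 + 14 = 67
  KA = √67

Step 2: From JA = 7, AD = 12, and ∠JAD = 30°, by the law of cosines:
  JD² = JA² + AD² - 2·JA·AD·cos(30°) = 49 + 144 - 145.5 = 47.51
  JD ≈ 6.89

Step 3: From MK = 7, KF = 15, and ∠MKF = 30°, by the law of cosines:
  MF² = MK² + KF² - 2·MK·KF·cos(30°) = 49 + 225 - 181.9 = 92.13
  MF ≈ 9.6

Step 4: From KC = 9, KJ = 2, CJ = 8, by the inverse law of cosines:
  cos(∠CKJ) = (KC² + KJ² - CJ²) / (2·KC·KJ)
  ∠CKJ = 54.31°

Step 5: From KJ = 2, KM = 7, JM = 7, by the inverse law of cosines:
  cos(∠JKM) = (KJ² + KM² - JM²) / (2·KJ·KM)
  ∠JKM = 81.79°

Step 6: From JC = 8, JK = 2, CK = 9, by the inverse law of cosines:
  cos(∠CJK) = (JC² + JK² - CK²) / (2·JC·JK)
  ∠CJK = 113.97°

Step 7: From JK = 2, JM = 7, KM = 7, by the inverse law of cosines:
  cos(∠KJM) = (JK² + JM² - KM²) / (2·JK·JM)
  ∠KJM = 81.79°

Step 8: From MJ = 7, MK = 7, JK = 2, by the inverse law of cosines:
  cos(∠JMK) = (MJ² + MK² - JK²) / (2·MJ·MK)
  ∠JMK = 16.43°

Step 9: From CJ = 8, CK = 9, JK = 2, by the inverse law of cosines:
  cos(∠JCK) = (CJ² + CK² - JK²) / (2·CJ·CK)
  ∠JCK = 11.72°

Step 10: From KA = √67, KJ = 2, AJ = 7, by the inverse law of cosines:
  cos(∠AKJ) = (KA² + KJ² - AJ²) / (2·KA·KJ)
  ∠AKJ = 47.78°

Step 11: From JA = 7, JD = 6.89, AD = 12, by the inverse law of cosines:
  cos(∠AJD) = (JA² + JD² - AD²) / (2·JA·JD)
  ∠AJD = 119.48°

Step 12: From AJ = 7, AK = √67, JK = 2, by the inverse law of cosines:
  cos(∠JAK) = (AJ² + AK² - JK²) / (2·AJ·AK)
  ∠JAK = 12.22°

Step 13: From MF = 9.6, MK = 7, FK = 15, by the inverse law of cosines:
  cos(∠FMK) = (MF² + MK² - FK²) / (2·MF·MK)
  ∠FMK = 128.61°

Step 14: From DA = 12, DJ = 6.89, AJ = 7, by the inverse law of cosines:
  cos(∠ADJ) = (DA² + DJ² - AJ²) / (2·DA·DJ)
  ∠ADJ = 30.52°

Step 15: From FK = 15, FM = 9.6, KM = 7, by the inverse law of cosines:
  cos(∠KFM) = (FK² + FM² - KM²) / (2·FK·FM)
  ∠KFM = 21.39°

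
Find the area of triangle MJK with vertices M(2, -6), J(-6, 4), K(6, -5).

The Shoelace formula computes the area from vertex coordinates by summing cross products.
For vertices (2,-6), (-6,4), (6,-5):
Signed sum = 2*4 - -6*-6 + -6*-5 - 6*4 + 6*-6 - 2*-5
= -28 + 6 + -26 = -48
Area = (1/2)|-48| = 24.

24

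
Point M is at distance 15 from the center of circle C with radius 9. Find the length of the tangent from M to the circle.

tangent = √(d² - r²) = √(15² - 9²) = √(225 - 81) = √144 = 12

12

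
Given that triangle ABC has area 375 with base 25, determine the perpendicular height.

Area = (1/2) * base * height
height = 2 * Area / base
height = 2 * 375 / 25
height = 750 / 25
height = 30

30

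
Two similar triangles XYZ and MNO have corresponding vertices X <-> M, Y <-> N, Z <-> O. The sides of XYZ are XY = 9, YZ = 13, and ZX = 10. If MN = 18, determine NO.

Since the triangles are similar, the ratio of corresponding sides is constant.
Scale factor k = MN / XY = 18 / 9 = 2
NO = k * YZ = 2 * 13 = 26

26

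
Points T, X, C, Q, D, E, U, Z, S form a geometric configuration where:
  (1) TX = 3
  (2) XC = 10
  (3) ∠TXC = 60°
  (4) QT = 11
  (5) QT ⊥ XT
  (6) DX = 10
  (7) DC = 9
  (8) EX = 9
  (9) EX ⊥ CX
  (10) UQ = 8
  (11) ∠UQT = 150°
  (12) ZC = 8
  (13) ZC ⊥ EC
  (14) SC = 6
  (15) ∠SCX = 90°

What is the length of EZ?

Step 1: By the law of cosines on triangle EXC: EC² = 9² + 10² − 2·9·10·cos(90°) = 181, so EC = √181.
Step 2: By the law of cosines on triangle ECZ: EZ² = √181² + 8² − 2·√181·8·cos(90°) = 245, so EZ = 7·√5.

Therefore, the length of EZ = 7·√5.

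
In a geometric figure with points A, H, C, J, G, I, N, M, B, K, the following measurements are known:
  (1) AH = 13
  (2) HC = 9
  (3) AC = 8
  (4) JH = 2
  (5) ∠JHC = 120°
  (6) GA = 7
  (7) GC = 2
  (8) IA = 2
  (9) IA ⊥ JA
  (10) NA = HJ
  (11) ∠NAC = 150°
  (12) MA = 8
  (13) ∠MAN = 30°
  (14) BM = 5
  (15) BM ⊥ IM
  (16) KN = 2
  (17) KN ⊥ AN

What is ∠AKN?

From the given relations: NA = HJ = 2.
Step 1: By the law of cosines on triangle KNA: KA² = 2² + 2² − 2·2·2·cos(90°) = 8, so KA = 2·√2.
Step 2: By the inverse law of cosines on triangle AKN: cos(∠AKN) = ((2·√2)² + 2² − 2²) / (2·2·√2·2) = 8/11.31 = 0.7071, so ∠AKN = 45°.

Therefore, the measure of angle ∠AKN = 45°.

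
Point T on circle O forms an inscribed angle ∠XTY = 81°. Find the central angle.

Central angle = 2 × 81° = 162° (inscribed angle theorem).

162°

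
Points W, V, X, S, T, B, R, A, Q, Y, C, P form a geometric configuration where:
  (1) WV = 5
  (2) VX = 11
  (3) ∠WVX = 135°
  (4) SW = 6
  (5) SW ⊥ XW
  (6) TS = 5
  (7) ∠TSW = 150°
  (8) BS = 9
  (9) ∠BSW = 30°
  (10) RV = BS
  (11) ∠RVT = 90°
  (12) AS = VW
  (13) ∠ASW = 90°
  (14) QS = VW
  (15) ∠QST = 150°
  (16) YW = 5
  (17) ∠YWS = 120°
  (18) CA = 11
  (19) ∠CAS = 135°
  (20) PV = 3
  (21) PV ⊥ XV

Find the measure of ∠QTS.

From the given relations: QS = VW = 5.
Step 1: By the law of cosines on triangle TSQ: TQ² = 5² + 5² − 2·5·5·cos(150°) = 93.3, so TQ ≈ 9.66.
Step 2: By the inverse law of cosines on triangle QTS: cos(∠QTS) = (9.66² + 5² − 5²) / (2·9.66·5) = 93.3/96.59 = 0.9659, so ∠QTS = 15°.

Therefore, the measure of angle ∠QTS = 15°.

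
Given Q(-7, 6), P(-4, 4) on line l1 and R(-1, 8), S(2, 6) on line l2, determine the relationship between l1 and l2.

Slope of line 1: m1 = (4 - 6)/(-4 - -7) = -2/3 = -2/3
Slope of line 2: m2 = (6 - 8)/(2 - -1) = -2/3 = -2/3
Since m1 = m2 = -2/3, the lines are parallel.

Parallel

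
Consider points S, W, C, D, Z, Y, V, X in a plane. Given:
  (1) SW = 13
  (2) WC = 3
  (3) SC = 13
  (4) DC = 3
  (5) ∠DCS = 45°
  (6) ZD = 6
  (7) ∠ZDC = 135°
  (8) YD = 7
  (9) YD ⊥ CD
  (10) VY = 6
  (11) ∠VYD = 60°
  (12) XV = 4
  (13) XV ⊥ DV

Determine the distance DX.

Step 1: By the law of cosines on triangle DYV: DV² = 7² + 6² − 2·7·6·cos(60°) = 43, so DV = √43.
Step 2: By the law of cosines on triangle DVX: DX² = √43² + 4² − 2·√43·4·cos(90°) = 59, so DX = √59.

Therefore, the length of DX = √59.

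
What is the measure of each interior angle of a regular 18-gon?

Each interior angle of a regular n-gon is (n - 2) * 180 / n.
For n = 18: (18 - 2) * 180 / 18 = 2880/18 = 160 degrees.

160 degrees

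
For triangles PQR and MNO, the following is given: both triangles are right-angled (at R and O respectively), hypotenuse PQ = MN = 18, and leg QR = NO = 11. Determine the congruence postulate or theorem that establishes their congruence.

Consider the given information: both triangles are right-angled (at R and O respectively), hypotenuse PQ = MN = 18, and leg QR = NO = 11
This is not SAS or ASA: SAS requires two sides and the included angle between them. ASA requires two angles and the side between them.
The correct criterion is HL. The hypotenuse and one leg of two right triangles are equal (Hypotenuse-Leg).

HL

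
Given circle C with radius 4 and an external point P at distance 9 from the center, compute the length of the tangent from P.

tangent = √(d² - r²) = √(9² - 4²) = √(81 - 16) = √65 = sqrt(65)

sqrt(65)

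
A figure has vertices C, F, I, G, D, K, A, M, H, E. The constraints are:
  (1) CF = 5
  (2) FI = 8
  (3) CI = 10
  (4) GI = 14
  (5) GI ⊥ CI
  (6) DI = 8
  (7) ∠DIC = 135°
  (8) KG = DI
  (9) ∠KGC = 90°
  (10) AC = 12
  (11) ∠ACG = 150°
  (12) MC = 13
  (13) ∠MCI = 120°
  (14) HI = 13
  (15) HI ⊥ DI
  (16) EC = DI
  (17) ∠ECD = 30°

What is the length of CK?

From the given relations: KG = DI = 8.
Step 1: By the law of cosines on triangle CIG: CG² = 10² + 14² − 2·10·14·cos(90°) = 296, so CG = 2·√74.
Step 2: By the law of cosines on triangle CGK: CK² = (2·√74)² + 8² − 2·2·√74·8·cos(90°) = 360, so CK = 6·√10.

Therefore, the length of CK = 6·√10.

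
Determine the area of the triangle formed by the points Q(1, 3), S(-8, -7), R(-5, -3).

Using the Shoelace formula for a triangle:
Area = (1/2)|x0(y1 - y2) + x1(y2 - y0) + x2(y0 - y1)|
Area = (1/2)|1(-7 - -3) + -8(-3 - 3) + -5(3 - -7)|
Area = (1/2)|-4 + 48 + -50|
Area = (1/2)|-6|
Area = (1/2)(6)
Area = 3

3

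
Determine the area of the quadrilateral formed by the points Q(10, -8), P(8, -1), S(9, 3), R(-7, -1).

Using the Shoelace formula for a quadrilateral (vertices in order):
Area = (1/2)|sum of (x_i * y_(i+1) - x_(i+1) * y_i)|
Terms: (10*-1 - 8*-8) = 54, (8*3 - 9*-1) = 33, (9*-1 - -7*3) = 12, (-7*-8 - 10*-1) = 66
Sum = 165
Area = (1/2)(165) = 165/2

165/2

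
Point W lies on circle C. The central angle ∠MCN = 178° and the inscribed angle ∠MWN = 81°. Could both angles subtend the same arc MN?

By the inscribed angle theorem, the inscribed angle for a central angle of 178° should be 178° / 2 = 89°.
The given inscribed angle is 81°, which does not equal 89°.
Therefore, no, they do not correspond to the same arc.

No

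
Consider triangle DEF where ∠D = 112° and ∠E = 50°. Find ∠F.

By the triangle angle sum property, the three interior angles of any triangle add up to 180°.
We know angle D = 112° and angle E = 50°, so their sum is 162°.
Therefore angle F = 180° - 162° = 18°.

18 degrees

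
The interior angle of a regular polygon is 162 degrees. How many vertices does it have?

Each interior angle of a regular n-gon is (n - 2) * 180 / n.
Setting this equal to 162:
(n - 2) * 180 / n = 162
Each exterior angle = 180 - 162 = 18 degrees.
Since exterior angles sum to 360: n = 360 / 18 = 20.

20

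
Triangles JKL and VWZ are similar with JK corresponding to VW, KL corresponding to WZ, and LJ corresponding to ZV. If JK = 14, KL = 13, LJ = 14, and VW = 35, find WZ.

k = 35/14 = 5/2. WZ = 5/2 * 13 = 65/2.

65/2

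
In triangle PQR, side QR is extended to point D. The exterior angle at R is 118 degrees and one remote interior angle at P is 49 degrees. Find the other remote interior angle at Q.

By the exterior angle theorem: exterior angle = sum of remote interior angles.
118 = 49 + angle Q
angle Q = 118 - 49 = 69 degrees

69 degrees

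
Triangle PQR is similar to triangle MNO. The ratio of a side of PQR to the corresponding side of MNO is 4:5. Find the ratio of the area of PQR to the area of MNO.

The ratio of areas of similar triangles equals the square of the side ratio.
Side ratio = 4:5
Area ratio = (4/5)^2 = 16/25 = 16:25

16:25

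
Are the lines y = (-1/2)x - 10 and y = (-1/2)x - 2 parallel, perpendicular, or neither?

Slope of line 1: m1 = -1/2
Slope of line 2: m2 = -1/2
Two lines are parallel if and only if they have equal slopes (or both are vertical).
Here m1 = m2 = -1/2, confirming the lines are parallel.

Parallel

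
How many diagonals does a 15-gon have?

Total line segments between 15 vertices = C(15,2) = 105.
Subtract the 15 sides: 105 - 15 = 90 diagonals.

90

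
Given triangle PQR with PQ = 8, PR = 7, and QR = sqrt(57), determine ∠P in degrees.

cos(P) = (8² + 7² - (sqrt(57))²) / (2 × 8 × 7) = 1/2, so P = arccos(1/2) = 60°.

60°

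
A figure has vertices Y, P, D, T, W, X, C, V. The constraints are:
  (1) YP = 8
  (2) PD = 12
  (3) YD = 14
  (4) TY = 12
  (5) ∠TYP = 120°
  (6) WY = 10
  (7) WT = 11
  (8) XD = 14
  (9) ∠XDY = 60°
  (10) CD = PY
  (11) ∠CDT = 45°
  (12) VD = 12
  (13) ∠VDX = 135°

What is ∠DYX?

Step 1: By the law of cosines on triangle YDX: YX² = 14² + 14² − 2·14·14·cos(60°) = 196, so YX = 14.
Step 2: By the inverse law of cosines on triangle DYX: cos(∠DYX) = (14² + 14² − 14²) / (2·14·14) = 196/392 = 0.5, so ∠DYX = 60°.

Therefore, the measure of angle ∠DYX = 60°.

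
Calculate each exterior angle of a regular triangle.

Each exterior angle of a regular n-gon is 360 / n.
For n = 3: 360 / 3 = 120 degrees.

120 degrees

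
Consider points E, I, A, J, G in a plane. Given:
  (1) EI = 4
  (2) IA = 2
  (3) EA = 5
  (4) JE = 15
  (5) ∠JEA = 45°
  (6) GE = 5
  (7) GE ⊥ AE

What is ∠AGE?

Step 1: By the law of cosines on triangle GEA: GA² = 5² + 5² − 2·5·5·cos(90°) = 50, so GA = 5·√2.
Step 2: By the inverse law of cosines on triangle AGE: cos(∠AGE) = ((5·√2)² + 5² − 5²) / (2·5·√2·5) = 50/70.71 = 0.7071, so ∠AGE = 45°.

Therefore, the measure of angle ∠AGE = 45°.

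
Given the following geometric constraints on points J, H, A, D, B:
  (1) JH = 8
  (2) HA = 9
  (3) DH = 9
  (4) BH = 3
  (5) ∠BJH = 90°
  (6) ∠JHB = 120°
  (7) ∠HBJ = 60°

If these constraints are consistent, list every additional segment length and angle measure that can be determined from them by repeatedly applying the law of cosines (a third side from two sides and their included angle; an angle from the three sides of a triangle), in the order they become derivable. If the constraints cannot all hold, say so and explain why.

These constraints are not satisfiable: (5), (6) and (7) are the three interior angles of triangle BJH, which must sum to 180°, but 90° + 120° + 60° = 270°. No planar figure meets all of them, so nothing further can be derived.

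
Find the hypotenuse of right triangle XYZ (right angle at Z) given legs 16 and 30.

In a right triangle, the square of the hypotenuse equals the sum of the squares of the two legs.
The legs are 16 and 30, so the hypotenuse = sqrt(256 + 900) = sqrt(1156) = 34.

34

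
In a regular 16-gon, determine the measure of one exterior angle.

Each exterior angle of a regular n-gon is 360 / n.
For n = 16: 360 / 16 = 45/2 degrees.

45/2 degrees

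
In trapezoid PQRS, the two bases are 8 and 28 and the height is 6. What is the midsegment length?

midsegment = (8 + 28) / 2 = 36 / 2 = 18

18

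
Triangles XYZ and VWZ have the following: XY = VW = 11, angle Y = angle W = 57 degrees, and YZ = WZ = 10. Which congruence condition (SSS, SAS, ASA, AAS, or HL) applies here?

Consider the given information: XY = VW = 11, angle Y = angle W = 57 degrees, and YZ = WZ = 10
This is not ASA or HL: ASA requires two angles and the side between them. HL only applies to right triangles with matching hypotenuse and leg.
The correct criterion is SAS. Two pairs of corresponding sides and the included angle are equal (Side-Angle-Side).

SAS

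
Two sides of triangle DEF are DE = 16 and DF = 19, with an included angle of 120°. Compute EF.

Law of cosines: EF^2 = 16^2 + 19^2 - 2(16)(19)cos(120°) = 921, so EF = sqrt(921).

sqrt(921)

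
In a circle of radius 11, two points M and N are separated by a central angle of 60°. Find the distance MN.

Drop a perpendicular from the center to the chord, bisecting both the chord and the central angle.
Each half-chord = r sin(θ/2) = 11 sin(30°).
The full chord = 2 × 11 × sin(30°) = 11.

11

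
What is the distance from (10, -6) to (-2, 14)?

The horizontal distance is |-2 - 10| = 12 and the vertical distance is |14 - -6| = 20.
By the Pythagorean theorem, d = sqrt(12^2 + 20^2) = sqrt(544) = 4*sqrt(34).

4*sqrt(34)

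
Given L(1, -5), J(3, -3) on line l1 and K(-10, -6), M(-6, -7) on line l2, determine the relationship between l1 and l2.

Slope of line 1: m1 = (-3 - -5)/(3 - 1) = 2/2 = 1
Slope of line 2: m2 = (-7 - -6)/(-6 - -10) = -1/4 = -1/4
For parallel lines we need equal slopes: 1 != -1/4.
For perpendicular lines we need m1*m2 = -1: (1)(-1/4) = -1/4 != -1.
Since neither condition holds, the lines are neither parallel nor perpendicular.

Neither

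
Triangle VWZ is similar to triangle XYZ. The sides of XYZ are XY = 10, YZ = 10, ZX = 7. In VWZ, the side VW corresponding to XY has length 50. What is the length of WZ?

Since the triangles are similar, the ratio of corresponding sides is constant.
Scale factor k = VW / XY = 50 / 10 = 5
WZ = k * YZ = 5 * 10 = 50

50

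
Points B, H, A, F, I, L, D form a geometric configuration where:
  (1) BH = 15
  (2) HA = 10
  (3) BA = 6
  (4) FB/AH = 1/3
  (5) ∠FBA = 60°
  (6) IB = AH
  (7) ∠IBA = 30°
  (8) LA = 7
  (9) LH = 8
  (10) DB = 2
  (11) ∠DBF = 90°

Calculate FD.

From the given relations: FB = 1/3·AH = 1/3·10 ≈ 3.33.
Step 1: By the law of cosines on triangle FBD: FD² = 3.33² + 2² − 2·3.33·2·cos(90°) = 15.11, so FD = 2/3·√34.

Therefore, the length of FD = 2/3·√34.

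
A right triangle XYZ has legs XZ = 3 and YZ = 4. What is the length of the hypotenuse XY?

XY = sqrt(3^2 + 4^2) = sqrt(25) = 5

5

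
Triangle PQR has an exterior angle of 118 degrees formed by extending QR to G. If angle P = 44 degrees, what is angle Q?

By the exterior angle theorem: exterior angle = sum of remote interior angles.
118 = 44 + angle Q
angle Q = 118 - 44 = 74 degrees

74 degrees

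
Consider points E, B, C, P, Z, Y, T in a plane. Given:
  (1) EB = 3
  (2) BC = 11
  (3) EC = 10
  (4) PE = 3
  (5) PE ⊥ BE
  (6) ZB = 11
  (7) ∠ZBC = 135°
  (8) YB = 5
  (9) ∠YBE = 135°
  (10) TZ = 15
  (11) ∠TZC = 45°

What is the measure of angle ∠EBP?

Step 1: By the law of cosines on triangle BEP: BP² = 3² + 3² − 2·3·3·cos(90°) = 18, so BP = 3·√2.
Step 2: By the inverse law of cosines on triangle EBP: cos(∠EBP) = (3² + (3·√2)² − 3²) / (2·3·3·√2) = 18/25.46 = 0.7071, so ∠EBP = 45°.

Therefore, the measure of angle ∠EBP = 45°.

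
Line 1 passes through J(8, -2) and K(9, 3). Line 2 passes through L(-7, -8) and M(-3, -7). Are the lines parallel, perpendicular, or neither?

Slope of line 1: m1 = (3 - -2)/(9 - 8) = 5/1 = 5
Slope of line 2: m2 = (-7 - -8)/(-3 - -7) = 1/4 = 1/4
m1 != m2 and m1*m2 = 5/4 != -1. Neither.

Neither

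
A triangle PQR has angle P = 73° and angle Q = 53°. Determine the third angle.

Let angle R = x. Then 73 + 53 + x = 180.
x = 180 - 126 = 54 degrees.

54 degrees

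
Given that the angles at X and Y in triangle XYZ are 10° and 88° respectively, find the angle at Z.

By the triangle angle sum property, the three interior angles of any triangle add up to 180°.
We know angle X = 10° and angle Y = 88°, so their sum is 98°.
Therefore angle Z = 180° - 98° = 82°.

82 degrees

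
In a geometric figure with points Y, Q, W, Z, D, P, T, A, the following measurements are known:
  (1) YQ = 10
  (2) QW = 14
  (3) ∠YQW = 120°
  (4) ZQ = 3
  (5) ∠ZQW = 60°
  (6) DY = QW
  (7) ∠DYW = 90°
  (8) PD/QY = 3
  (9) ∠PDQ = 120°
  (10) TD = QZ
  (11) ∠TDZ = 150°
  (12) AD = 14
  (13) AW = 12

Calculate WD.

From the given relations: DY = QW = 14.
Step 1: By the law of cosines on triangle WQY: WY² = 14² + 10² − 2·14·10·cos(120°) = 436, so WY = 2·√109.
Step 2: By the law of cosines on triangle WYD: WD² = (2·√109)² + 14² − 2·2·√109·14·cos(90°) = 632, so WD = 2·√158.

Therefore, the length of WD = 2·√158.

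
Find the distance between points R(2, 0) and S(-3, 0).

d = sqrt((-5)^2 + (0)^2) = sqrt(25) = 5

5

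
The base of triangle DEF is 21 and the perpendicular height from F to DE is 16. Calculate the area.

Area = (1/2)(21)(16) = 168

168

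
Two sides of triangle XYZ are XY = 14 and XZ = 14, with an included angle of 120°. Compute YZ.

By the law of cosines: YZ^2 = XY^2 + XZ^2 - 2*XY*XZ*cos(X)
YZ^2 = 14^2 + 14^2 - 2*14*14*cos(120°)
YZ^2 = 196 + 196 - 392*(-1/2)
YZ^2 = 588
YZ = 14*sqrt(3)

14*sqrt(3)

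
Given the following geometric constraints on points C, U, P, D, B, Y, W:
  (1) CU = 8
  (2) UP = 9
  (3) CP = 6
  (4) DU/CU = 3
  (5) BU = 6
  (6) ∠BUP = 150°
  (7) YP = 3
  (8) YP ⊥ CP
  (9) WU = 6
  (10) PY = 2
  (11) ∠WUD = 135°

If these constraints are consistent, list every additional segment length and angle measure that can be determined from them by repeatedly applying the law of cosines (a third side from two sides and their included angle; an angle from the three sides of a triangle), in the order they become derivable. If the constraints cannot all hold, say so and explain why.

These constraints are not satisfiable: (7) YP = 3 and (10) PY = 2 assign two different lengths to the same segment. No planar figure meets all of them, so nothing further can be derived.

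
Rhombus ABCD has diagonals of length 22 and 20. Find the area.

Area = (22 * 20) / 2 = 440 / 2 = 220

220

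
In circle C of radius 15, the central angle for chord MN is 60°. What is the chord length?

Drop a perpendicular from the center to the chord, bisecting both the chord and the central angle.
Each half-chord = r sin(θ/2) = 15 sin(30°).
The full chord = 2 × 15 × sin(30°) = 15.

15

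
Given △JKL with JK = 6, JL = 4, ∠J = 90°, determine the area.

Area = (1/2)(6)(4) sin(90°) = (1/2)(6)(4)(1) = 12

12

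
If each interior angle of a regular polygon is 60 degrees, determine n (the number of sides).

Each interior angle of a regular n-gon is (n - 2) * 180 / n.
Setting this equal to 60:
(n - 2) * 180 / n = 60
Each exterior angle = 180 - 60 = 120 degrees.
Since exterior angles sum to 360: n = 360 / 120 = 3.

3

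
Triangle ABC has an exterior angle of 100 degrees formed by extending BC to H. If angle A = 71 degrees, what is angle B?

By the exterior angle theorem: exterior angle = sum of remote interior angles.
100 = 71 + angle B
angle B = 100 - 71 = 29 degrees

29 degrees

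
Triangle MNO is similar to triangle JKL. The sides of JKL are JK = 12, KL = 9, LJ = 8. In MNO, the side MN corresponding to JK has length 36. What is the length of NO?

Similar triangles have proportional sides. Setting up the proportion:
MN / JK = NO / KL
36 / 12 = NO / 9
NO = 9 * 36 / 12 = 27.

27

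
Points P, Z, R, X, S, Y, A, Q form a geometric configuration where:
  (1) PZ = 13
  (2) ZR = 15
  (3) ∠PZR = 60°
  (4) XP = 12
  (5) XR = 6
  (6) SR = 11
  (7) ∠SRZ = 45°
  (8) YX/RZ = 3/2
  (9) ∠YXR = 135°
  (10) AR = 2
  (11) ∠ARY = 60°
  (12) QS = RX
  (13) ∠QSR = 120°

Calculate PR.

Step 1: By the law of cosines on triangle PZR: PR² = 13² + 15² − 2·13·15·cos(60°) = 199, so PR = √199.

Therefore, the length of PR = √199.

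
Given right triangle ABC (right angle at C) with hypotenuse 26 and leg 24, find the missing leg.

Rearranging the Pythagorean theorem to solve for the unknown leg:
leg^2 = hypotenuse^2 - known_leg^2 = 676 - 576 = 100
leg = sqrt(100) = 10.

10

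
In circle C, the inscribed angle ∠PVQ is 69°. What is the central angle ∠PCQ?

By the inscribed angle theorem, the central angle is twice the inscribed angle.
Central angle = 2 × 69° = 138°

138°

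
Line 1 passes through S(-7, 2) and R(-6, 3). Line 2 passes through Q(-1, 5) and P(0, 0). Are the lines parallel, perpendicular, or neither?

Slope of line 1: m1 = (3 - 2)/(-6 - -7) = 1/1 = 1
Slope of line 2: m2 = (0 - 5)/(0 - -1) = -5/1 = -5
m1 != m2 and m1*m2 = -5 != -1. Neither.

Neither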